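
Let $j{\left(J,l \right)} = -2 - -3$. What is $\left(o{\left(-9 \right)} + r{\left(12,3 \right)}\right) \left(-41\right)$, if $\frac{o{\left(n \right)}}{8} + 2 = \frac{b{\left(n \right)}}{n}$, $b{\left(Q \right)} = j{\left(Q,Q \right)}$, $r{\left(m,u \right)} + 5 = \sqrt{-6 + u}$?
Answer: $\frac{8077}{9} - 41 i \sqrt{3} \approx 897.44 - 71.014 i$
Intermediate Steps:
$r{\left(m,u \right)} = -5 + \sqrt{-6 + u}$
$j{\left(J,l \right)} = 1$ ($j{\left(J,l \right)} = -2 + 3 = 1$)
$b{\left(Q \right)} = 1$
$o{\left(n \right)} = -16 + \frac{8}{n}$ ($o{\left(n \right)} = -16 + 8 \cdot 1 \frac{1}{n} = -16 + \frac{8}{n}$)
$\left(o{\left(-9 \right)} + r{\left(12,3 \right)}\right) \left(-41\right) = \left(\left(-16 + \frac{8}{-9}\right) - \left(5 - \sqrt{-6 + 3}\right)\right) \left(-41\right) = \left(\left(-16 + 8 \left(- \frac{1}{9}\right)\right) - \left(5 - \sqrt{-3}\right)\right) \left(-41\right) = \left(\left(-16 - \frac{8}{9}\right) - \left(5 - i \sqrt{3}\right)\right) \left(-41\right) = \left(- \frac{152}{9} - \left(5 - i \sqrt{3}\right)\right) \left(-41\right) = \left(- \frac{197}{9} + i \sqrt{3}\right) \left(-41\right) = \frac{8077}{9} - 41 i \sqrt{3}$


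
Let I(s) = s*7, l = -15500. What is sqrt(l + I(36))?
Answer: 4*I*sqrt(953) ≈ 123.48*I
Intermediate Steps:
I(s) = 7*s
sqrt(l + I(36)) = sqrt(-15500 + 7*36) = sqrt(-15500 + 252) = sqrt(-15248) = 4*I*sqrt(953)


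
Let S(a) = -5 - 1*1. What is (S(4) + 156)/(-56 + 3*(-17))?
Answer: -150/107 ≈ -1.4019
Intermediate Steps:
S(a) = -6 (S(a) = -5 - 1 = -6)
(S(4) + 156)/(-56 + 3*(-17)) = (-6 + 156)/(-56 + 3*(-17)) = 150/(-56 - 51) = 150/(-107) = -1/107*150 = -150/107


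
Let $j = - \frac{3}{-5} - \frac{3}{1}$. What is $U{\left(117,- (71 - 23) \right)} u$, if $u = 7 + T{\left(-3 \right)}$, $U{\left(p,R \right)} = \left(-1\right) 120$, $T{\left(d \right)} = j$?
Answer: $-552$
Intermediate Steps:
$j = - \frac{12}{5}$ ($j = \left(-3\right) \left(- \frac{1}{5}\right) - 3 = \frac{3}{5} - 3 = - \frac{12}{5} \approx -2.4$)
$T{\left(d \right)} = - \frac{12}{5}$
$U{\left(p,R \right)} = -120$
$u = \frac{23}{5}$ ($u = 7 - \frac{12}{5} = \frac{23}{5} \approx 4.6$)
$U{\left(117,- (71 - 23) \right)} u = \left(-120\right) \frac{23}{5} = -552$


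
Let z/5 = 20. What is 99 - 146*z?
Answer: -14501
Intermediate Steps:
z = 100 (z = 5*20 = 100)
99 - 146*z = 99 - 146*100 = 99 - 14600 = -14501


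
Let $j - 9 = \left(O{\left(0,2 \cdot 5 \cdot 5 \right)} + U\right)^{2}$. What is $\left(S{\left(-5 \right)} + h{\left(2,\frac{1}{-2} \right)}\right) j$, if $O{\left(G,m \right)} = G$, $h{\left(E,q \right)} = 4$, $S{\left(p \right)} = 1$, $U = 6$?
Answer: $225$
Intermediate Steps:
$j = 45$ ($j = 9 + \left(0 + 6\right)^{2} = 9 + 6^{2} = 9 + 36 = 45$)
$\left(S{\left(-5 \right)} + h{\left(2,\frac{1}{-2} \right)}\right) j = \left(1 + 4\right) 45 = 5 \cdot 45 = 225$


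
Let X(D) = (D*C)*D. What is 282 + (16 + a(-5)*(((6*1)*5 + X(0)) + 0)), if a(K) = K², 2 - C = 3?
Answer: 1048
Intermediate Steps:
C = -1 (C = 2 - 1*3 = 2 - 3 = -1)
X(D) = -D² (X(D) = (D*(-1))*D = (-D)*D = -D²)
282 + (16 + a(-5)*(((6*1)*5 + X(0)) + 0)) = 282 + (16 + (-5)²*(((6*1)*5 - 1*0²) + 0)) = 282 + (16 + 25*((6*5 - 1*0) + 0)) = 282 + (16 + 25*((30 + 0) + 0)) = 282 + (16 + 25*(30 + 0)) = 282 + (16 + 25*30) = 282 + (16 + 750) = 282 + 766 = 1048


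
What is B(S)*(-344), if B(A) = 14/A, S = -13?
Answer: 4816/13 ≈ 370.46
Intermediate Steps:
B(S)*(-344) = (14/(-13))*(-344) = (14*(-1/13))*(-344) = -14/13*(-344) = 4816/13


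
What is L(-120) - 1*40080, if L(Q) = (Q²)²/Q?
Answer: -1768080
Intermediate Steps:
L(Q) = Q³ (L(Q) = Q⁴/Q = Q³)
L(-120) - 1*40080 = (-120)³ - 1*40080 = -1728000 - 40080 = -1768080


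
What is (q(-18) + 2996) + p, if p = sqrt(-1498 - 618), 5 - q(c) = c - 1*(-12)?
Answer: 3007 + 46*I ≈ 3007.0 + 46.0*I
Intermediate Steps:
q(c) = -7 - c (q(c) = 5 - (c - 1*(-12)) = 5 - (c + 12) = 5 - (12 + c) = 5 + (-12 - c) = -7 - c)
p = 46*I (p = sqrt(-2116) = 46*I ≈ 46.0*I)
(q(-18) + 2996) + p = ((-7 - 1*(-18)) + 2996) + 46*I = ((-7 + 18) + 2996) + 46*I = (11 + 2996) + 46*I = 3007 + 46*I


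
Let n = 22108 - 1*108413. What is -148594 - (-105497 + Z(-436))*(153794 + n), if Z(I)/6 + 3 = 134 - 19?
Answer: 7074385831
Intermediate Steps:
Z(I) = 672 (Z(I) = -18 + 6*(134 - 19) = -18 + 6*115 = -18 + 690 = 672)
n = -86305 (n = 22108 - 108413 = -86305)
-148594 - (-105497 + Z(-436))*(153794 + n) = -148594 - (-105497 + 672)*(153794 - 86305) = -148594 - (-104825)*67489 = -148594 - 1*(-7074534425) = -148594 + 7074534425 = 7074385831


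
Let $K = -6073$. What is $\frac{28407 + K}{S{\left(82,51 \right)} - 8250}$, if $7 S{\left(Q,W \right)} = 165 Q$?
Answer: $- \frac{78169}{22110} \approx -3.5355$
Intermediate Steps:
$S{\left(Q,W \right)} = \frac{165 Q}{7}$
$\frac{28407 + K}{S{\left(82,51 \right)} - 8250} = \frac{28407 - 6073}{\frac{165}{7} \cdot 82 - 8250} = \frac{22334}{\frac{13530}{7} - 8250} = \frac{22334}{- \frac{44220}{7}} = 22334 \left(- \frac{7}{44220}\right) = - \frac{78169}{22110}$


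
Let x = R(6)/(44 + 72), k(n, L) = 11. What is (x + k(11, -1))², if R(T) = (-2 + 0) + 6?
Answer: 102400/841 ≈ 121.76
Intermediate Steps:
R(T) = 4 (R(T) = -2 + 6 = 4)
x = 1/29 (x = 4/(44 + 72) = 4/116 = 4*(1/116) = 1/29 ≈ 0.034483)
(x + k(11, -1))² = (1/29 + 11)² = (320/29)² = 102400/841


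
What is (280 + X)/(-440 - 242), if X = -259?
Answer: -21/682 ≈ -0.030792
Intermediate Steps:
(280 + X)/(-440 - 242) = (280 - 259)/(-440 - 242) = 21/(-682) = 21*(-1/682) = -21/682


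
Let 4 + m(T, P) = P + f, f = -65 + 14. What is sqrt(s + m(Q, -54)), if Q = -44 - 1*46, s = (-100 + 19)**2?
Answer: 2*sqrt(1613) ≈ 80.324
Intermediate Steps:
f = -51
s = 6561 (s = (-81)**2 = 6561)
Q = -90 (Q = -44 - 46 = -90)
m(T, P) = -55 + P (m(T, P) = -4 + (P - 51) = -4 + (-51 + P) = -55 + P)
sqrt(s + m(Q, -54)) = sqrt(6561 + (-55 - 54)) = sqrt(6561 - 109) = sqrt(6452) = 2*sqrt(1613)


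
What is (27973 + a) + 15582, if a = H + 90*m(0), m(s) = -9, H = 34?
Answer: 42779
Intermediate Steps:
a = -776 (a = 34 + 90*(-9) = 34 - 810 = -776)
(27973 + a) + 15582 = (27973 - 776) + 15582 = 27197 + 15582 = 42779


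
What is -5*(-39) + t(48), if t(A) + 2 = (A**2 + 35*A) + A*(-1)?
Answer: 4129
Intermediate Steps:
t(A) = -2 + A**2 + 34*A (t(A) = -2 + ((A**2 + 35*A) + A*(-1)) = -2 + ((A**2 + 35*A) - A) = -2 + (A**2 + 34*A) = -2 + A**2 + 34*A)
-5*(-39) + t(48) = -5*(-39) + (-2 + 48**2 + 34*48) = 195 + (-2 + 2304 + 1632) = 195 + 3934 = 4129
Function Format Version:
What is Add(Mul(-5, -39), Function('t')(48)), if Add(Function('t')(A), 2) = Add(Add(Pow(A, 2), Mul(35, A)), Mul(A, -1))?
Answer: 4129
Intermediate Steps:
Function('t')(A) = Add(-2, Pow(A, 2), Mul(34, A)) (Function('t')(A) = Add(-2, Add(Add(Pow(A, 2), Mul(35, A)), Mul(A, -1))) = Add(-2, Add(Add(Pow(A, 2), Mul(35, A)), Mul(-1, A))) = Add(-2, Add(Pow(A, 2), Mul(34, A))) = Add(-2, Pow(A, 2), Mul(34, A)))
Add(Mul(-5, -39), Function('t')(48)) = Add(Mul(-5, -39), Add(-2, Pow(48, 2), Mul(34, 48))) = Add(195, Add(-2, 2304, 1632)) = Add(195, 3934) = 4129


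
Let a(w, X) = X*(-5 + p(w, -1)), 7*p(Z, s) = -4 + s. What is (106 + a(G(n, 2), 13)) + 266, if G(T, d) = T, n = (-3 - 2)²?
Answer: 2084/7 ≈ 297.71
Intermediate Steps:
n = 25 (n = (-5)² = 25)
p(Z, s) = -4/7 + s/7 (p(Z, s) = (-4 + s)/7 = -4/7 + s/7)
a(w, X) = -40*X/7 (a(w, X) = X*(-5 + (-4/7 + (⅐)*(-1))) = X*(-5 + (-4/7 - ⅐)) = X*(-5 - 5/7) = X*(-40/7) = -40*X/7)
(106 + a(G(n, 2), 13)) + 266 = (106 - 40/7*13) + 266 = (106 - 520/7) + 266 = 222/7 + 266 = 2084/7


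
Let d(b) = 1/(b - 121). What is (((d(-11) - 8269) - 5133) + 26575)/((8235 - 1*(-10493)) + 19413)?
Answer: 1738835/5034612 ≈ 0.34538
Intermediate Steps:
d(b) = 1/(-121 + b)
(((d(-11) - 8269) - 5133) + 26575)/((8235 - 1*(-10493)) + 19413) = (((1/(-121 - 11) - 8269) - 5133) + 26575)/((8235 - 1*(-10493)) + 19413) = (((1/(-132) - 8269) - 5133) + 26575)/((8235 + 10493) + 19413) = (((-1/132 - 8269) - 5133) + 26575)/(18728 + 19413) = ((-1091509/132 - 5133) + 26575)/38141 = (-1769065/132 + 26575)*(1/38141) = (1738835/132)*(1/38141) = 1738835/5034612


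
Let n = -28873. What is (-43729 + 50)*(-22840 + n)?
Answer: 2258772127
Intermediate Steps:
(-43729 + 50)*(-22840 + n) = (-43729 + 50)*(-22840 - 28873) = -43679*(-51713) = 2258772127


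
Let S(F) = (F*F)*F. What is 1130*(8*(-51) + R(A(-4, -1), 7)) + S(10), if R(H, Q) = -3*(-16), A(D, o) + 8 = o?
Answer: -405800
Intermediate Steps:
A(D, o) = -8 + o
S(F) = F**3 (S(F) = F**2*F = F**3)
R(H, Q) = 48
1130*(8*(-51) + R(A(-4, -1), 7)) + S(10) = 1130*(8*(-51) + 48) + 10**3 = 1130*(-408 + 48) + 1000 = 1130*(-360) + 1000 = -406800 + 1000 = -405800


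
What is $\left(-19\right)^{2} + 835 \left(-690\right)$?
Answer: $-575789$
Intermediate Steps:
$\left(-19\right)^{2} + 835 \left(-690\right) = 361 - 576150 = -575789$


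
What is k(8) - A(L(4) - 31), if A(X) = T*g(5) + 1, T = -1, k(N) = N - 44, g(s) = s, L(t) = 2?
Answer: -32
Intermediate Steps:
k(N) = -44 + N
A(X) = -4 (A(X) = -1*5 + 1 = -5 + 1 = -4)
k(8) - A(L(4) - 31) = (-44 + 8) - 1*(-4) = -36 + 4 = -32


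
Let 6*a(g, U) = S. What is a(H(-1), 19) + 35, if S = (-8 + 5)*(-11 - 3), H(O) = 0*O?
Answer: 42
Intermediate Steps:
H(O) = 0
S = 42 (S = -3*(-14) = 42)
a(g, U) = 7 (a(g, U) = (1/6)*42 = 7)
a(H(-1), 19) + 35 = 7 + 35 = 42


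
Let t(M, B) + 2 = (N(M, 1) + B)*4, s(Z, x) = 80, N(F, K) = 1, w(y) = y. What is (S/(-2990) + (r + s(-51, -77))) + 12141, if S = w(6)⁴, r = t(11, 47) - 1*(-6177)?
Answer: 27788412/1495 ≈ 18588.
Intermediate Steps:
t(M, B) = 2 + 4*B (t(M, B) = -2 + (1 + B)*4 = -2 + (4 + 4*B) = 2 + 4*B)
r = 6367 (r = (2 + 4*47) - 1*(-6177) = (2 + 188) + 6177 = 190 + 6177 = 6367)
S = 1296 (S = 6⁴ = 1296)
(S/(-2990) + (r + s(-51, -77))) + 12141 = (1296/(-2990) + (6367 + 80)) + 12141 = (1296*(-1/2990) + 6447) + 12141 = (-648/1495 + 6447) + 12141 = 9637617/1495 + 12141 = 27788412/1495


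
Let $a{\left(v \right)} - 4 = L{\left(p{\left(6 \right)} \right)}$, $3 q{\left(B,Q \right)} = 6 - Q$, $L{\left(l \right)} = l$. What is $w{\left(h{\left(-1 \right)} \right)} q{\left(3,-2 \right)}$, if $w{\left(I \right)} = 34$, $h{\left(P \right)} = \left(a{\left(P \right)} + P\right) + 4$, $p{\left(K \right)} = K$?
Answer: $\frac{272}{3} \approx 90.667$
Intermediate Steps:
$q{\left(B,Q \right)} = 2 - \frac{Q}{3}$ ($q{\left(B,Q \right)} = \frac{6 - Q}{3} = 2 - \frac{Q}{3}$)
$a{\left(v \right)} = 10$ ($a{\left(v \right)} = 4 + 6 = 10$)
$h{\left(P \right)} = 14 + P$ ($h{\left(P \right)} = \left(10 + P\right) + 4 = 14 + P$)
$w{\left(h{\left(-1 \right)} \right)} q{\left(3,-2 \right)} = 34 \left(2 - - \frac{2}{3}\right) = 34 \left(2 + \frac{2}{3}\right) = 34 \cdot \frac{8}{3} = \frac{272}{3}$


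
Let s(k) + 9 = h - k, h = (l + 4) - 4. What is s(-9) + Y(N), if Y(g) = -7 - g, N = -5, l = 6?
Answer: 4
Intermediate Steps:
h = 6 (h = (6 + 4) - 4 = 10 - 4 = 6)
s(k) = -3 - k (s(k) = -9 + (6 - k) = -3 - k)
s(-9) + Y(N) = (-3 - 1*(-9)) + (-7 - 1*(-5)) = (-3 + 9) + (-7 + 5) = 6 - 2 = 4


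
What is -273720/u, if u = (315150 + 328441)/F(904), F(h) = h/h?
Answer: -273720/643591 ≈ -0.42530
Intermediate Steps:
F(h) = 1
u = 643591 (u = (315150 + 328441)/1 = 643591*1 = 643591)
-273720/u = -273720/643591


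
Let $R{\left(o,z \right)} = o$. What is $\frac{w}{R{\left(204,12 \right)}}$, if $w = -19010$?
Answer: $- \frac{9505}{102} \approx -93.186$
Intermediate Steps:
$\frac{w}{R{\left(204,12 \right)}} = - \frac{19010}{204} = \left(-19010\right) \frac{1}{204} = - \frac{9505}{102}$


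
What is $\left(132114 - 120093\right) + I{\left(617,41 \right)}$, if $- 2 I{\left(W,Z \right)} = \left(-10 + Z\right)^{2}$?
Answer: $\frac{23081}{2} \approx 11541.0$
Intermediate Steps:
$I{\left(W,Z \right)} = - \frac{\left(-10 + Z\right)^{2}}{2}$
$\left(132114 - 120093\right) + I{\left(617,41 \right)} = \left(132114 - 120093\right) - \frac{\left(-10 + 41\right)^{2}}{2} = \left(132114 - 120093\right) - \frac{31^{2}}{2} = 12021 - \frac{961}{2} = \frac{23081}{2}$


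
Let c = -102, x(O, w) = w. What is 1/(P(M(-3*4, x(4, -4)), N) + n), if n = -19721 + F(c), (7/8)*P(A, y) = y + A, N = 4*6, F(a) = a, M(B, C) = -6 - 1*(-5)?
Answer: -7/138577 ≈ -5.0513e-5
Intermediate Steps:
M(B, C) = -1 (M(B, C) = -6 + 5 = -1)
N = 24
P(A, y) = 8*A/7 + 8*y/7 (P(A, y) = 8*(y + A)/7 = 8*(A + y)/7 = 8*A/7 + 8*y/7)
n = -19823 (n = -19721 - 102 = -19823)
1/(P(M(-3*4, x(4, -4)), N) + n) = 1/(((8/7)*(-1) + (8/7)*24) - 19823) = 1/((-8/7 + 192/7) - 19823) = 1/(184/7 - 19823) = 1/(-138577/7) = -7/138577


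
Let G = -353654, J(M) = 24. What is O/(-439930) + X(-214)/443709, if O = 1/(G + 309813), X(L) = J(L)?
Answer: 22042273849/407514413005770 ≈ 5.4090e-5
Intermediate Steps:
X(L) = 24
O = -1/43841 (O = 1/(-353654 + 309813) = 1/(-43841) = -1/43841 ≈ -2.2810e-5)
O/(-439930) + X(-214)/443709 = -1/43841/(-439930) + 24/443709 = -1/43841*(-1/439930) + 24*(1/443709) = 1/19286971130 + 8/147903 = 22042273849/407514413005770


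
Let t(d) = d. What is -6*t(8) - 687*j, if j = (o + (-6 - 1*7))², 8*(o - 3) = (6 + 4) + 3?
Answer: -3087015/64 ≈ -48235.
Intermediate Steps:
o = 37/8 (o = 3 + ((6 + 4) + 3)/8 = 3 + (10 + 3)/8 = 3 + (⅛)*13 = 3 + 13/8 = 37/8 ≈ 4.6250)
j = 4489/64 (j = (37/8 + (-6 - 1*7))² = (37/8 + (-6 - 7))² = (37/8 - 13)² = (-67/8)² = 4489/64 ≈ 70.141)
-6*t(8) - 687*j = -6*8 - 687*4489/64 = -48 - 3083943/64 = -3087015/64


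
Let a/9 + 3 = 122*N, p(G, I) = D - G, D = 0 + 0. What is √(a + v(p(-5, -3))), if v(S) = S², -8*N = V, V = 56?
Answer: 62*I*√2 ≈ 87.681*I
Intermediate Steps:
N = -7 (N = -⅛*56 = -7)
D = 0
p(G, I) = -G (p(G, I) = 0 - G = -G)
a = -7713 (a = -27 + 9*(122*(-7)) = -27 + 9*(-854) = -27 - 7686 = -7713)
√(a + v(p(-5, -3))) = √(-7713 + (-1*(-5))²) = √(-7713 + 5²) = √(-7713 + 25) = √(-7688) = 62*I*√2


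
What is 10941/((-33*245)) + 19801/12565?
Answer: 4396/19745 ≈ 0.22264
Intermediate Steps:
10941/((-33*245)) + 19801/12565 = 10941/(-8085) + 19801*(1/12565) = 10941*(-1/8085) + 19801/12565 = -521/385 + 19801/12565 = 4396/19745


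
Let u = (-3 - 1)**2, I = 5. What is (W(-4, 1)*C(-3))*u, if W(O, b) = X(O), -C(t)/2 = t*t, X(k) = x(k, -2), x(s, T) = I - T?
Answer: -2016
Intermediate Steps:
x(s, T) = 5 - T
X(k) = 7 (X(k) = 5 - 1*(-2) = 5 + 2 = 7)
C(t) = -2*t**2 (C(t) = -2*t*t = -2*t**2)
W(O, b) = 7
u = 16 (u = (-4)**2 = 16)
(W(-4, 1)*C(-3))*u = (7*(-2*(-3)**2))*16 = (7*(-2*9))*16 = (7*(-18))*16 = -126*16 = -2016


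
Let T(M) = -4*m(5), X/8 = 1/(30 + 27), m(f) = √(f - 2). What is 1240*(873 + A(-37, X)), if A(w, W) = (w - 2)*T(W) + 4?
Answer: 1087480 + 193440*√3 ≈ 1.4225e+6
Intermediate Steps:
m(f) = √(-2 + f)
X = 8/57 (X = 8/(30 + 27) = 8/57 ≈ 0.14035)
T(M) = -4*√3 (T(M) = -4*√(-2 + 5) = -4*√3)
A(w, W) = 4 - 4*√3*(-2 + w) (A(w, W) = (w - 2)*(-4*√3) + 4 = (-2 + w)*(-4*√3) + 4 = -4*√3*(-2 + w) + 4 = 4 - 4*√3*(-2 + w))
1240*(873 + A(-37, X)) = 1240*(873 + (4 + 8*√3 - 4*(-37)*√3)) = 1240*(873 + (4 + 8*√3 + 148*√3)) = 1240*(873 + (4 + 156*√3)) = 1240*(877 + 156*√3) = 1087480 + 193440*√3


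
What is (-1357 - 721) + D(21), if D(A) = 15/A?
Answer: -14541/7 ≈ -2077.3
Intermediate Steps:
(-1357 - 721) + D(21) = (-1357 - 721) + 15/21 = -2078 + 15*(1/21) = -2078 + 5/7 = -14541/7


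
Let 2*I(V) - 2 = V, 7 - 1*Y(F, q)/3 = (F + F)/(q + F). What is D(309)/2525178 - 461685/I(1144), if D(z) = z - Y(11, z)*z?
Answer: -20726049947591/25723146560 ≈ -805.74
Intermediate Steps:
Y(F, q) = 21 - 6*F/(F + q) (Y(F, q) = 21 - 3*(F + F)/(q + F) = 21 - 3*2*F/(F + q) = 21 - 6*F/(F + q))
D(z) = z - 3*z*(55 + 7*z)/(11 + z) (D(z) = z - 3*(5*11 + 7*z)/(11 + z)*z = z - 3*(55 + 7*z)/(11 + z)*z = z - 3*z*(55 + 7*z)/(11 + z))
I(V) = 1 + V/2
D(309)/2525178 - 461685/I(1144) = (2*309*(-77 - 10*309)/(11 + 309))/2525178 - 461685/(1 + (½)*1144) = (2*309*(-77 - 3090)/320)*(1/2525178) - 461685/(1 + 572) = (2*309*(1/320)*(-3167))*(1/2525178) - 461685/573 = -978603/160*1/2525178 - 461685*1/573 = -326201/134676160 - 153895/191 = -20726049947591/25723146560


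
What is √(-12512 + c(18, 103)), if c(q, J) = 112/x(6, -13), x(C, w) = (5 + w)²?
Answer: I*√50041/2 ≈ 111.85*I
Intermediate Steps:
c(q, J) = 7/4 (c(q, J) = 112/((5 - 13)²) = 112/((-8)²) = 112/64 = 112*(1/64) = 7/4)
√(-12512 + c(18, 103)) = √(-12512 + 7/4) = √(-50041/4) = I*√50041/2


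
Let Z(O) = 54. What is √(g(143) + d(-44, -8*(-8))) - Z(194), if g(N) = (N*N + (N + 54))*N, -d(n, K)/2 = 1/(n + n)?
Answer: -54 + 17*√4944467/22 ≈ 1664.2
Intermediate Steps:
d(n, K) = -1/n (d(n, K) = -2/(n + n) = -2*1/(2*n) = -1/n)
g(N) = N*(54 + N + N²) (g(N) = (N² + (54 + N))*N = (54 + N + N²)*N = N*(54 + N + N²))
√(g(143) + d(-44, -8*(-8))) - Z(194) = √(143*(54 + 143 + 143²) - 1/(-44)) - 1*54 = √(143*(54 + 143 + 20449) - 1*(-1/44)) - 54 = √(143*20646 + 1/44) - 54 = √(2952378 + 1/44) - 54 = √(129904633/44) - 54 = 17*√4944467/22 - 54 = -54 + 17*√4944467/22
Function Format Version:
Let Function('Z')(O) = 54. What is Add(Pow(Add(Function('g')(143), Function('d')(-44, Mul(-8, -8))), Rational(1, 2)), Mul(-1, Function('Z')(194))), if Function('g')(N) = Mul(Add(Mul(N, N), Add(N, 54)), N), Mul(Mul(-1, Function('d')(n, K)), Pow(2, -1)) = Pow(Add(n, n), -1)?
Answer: Add(-54, Mul(Rational(17, 22), Pow(4944467, Rational(1, 2)))) ≈ 1664.2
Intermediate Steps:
Function('d')(n, K) = Mul(-1, Pow(n, -1)) (Function('d')(n, K) = Mul(-2, Pow(Add(n, n), -1)) = Mul(-2, Pow(Mul(2, n), -1)) = Mul(-2, Mul(Rational(1, 2), Pow(n, -1))) = Mul(-1, Pow(n, -1)))
Function('g')(N) = Mul(N, Add(54, N, Pow(N, 2))) (Function('g')(N) = Mul(Add(Pow(N, 2), Add(54, N)), N) = Mul(Add(54, N, Pow(N, 2)), N) = Mul(N, Add(54, N, Pow(N, 2))))
Add(Pow(Add(Function('g')(143), Function('d')(-44, Mul(-8, -8))), Rational(1, 2)), Mul(-1, Function('Z')(194))) = Add(Pow(Add(Mul(143, Add(54, 143, Pow(143, 2))), Mul(-1, Pow(-44, -1))), Rational(1, 2)), Mul(-1, 54)) = Add(Pow(Add(Mul(143, Add(54, 143, 20449)), Mul(-1, Rational(-1, 44))), Rational(1, 2)), -54) = Add(Pow(Add(Mul(143, 20646), Rational(1, 44)), Rational(1, 2)), -54) = Add(Pow(Add(2952378, Rational(1, 44)), Rational(1, 2)), -54) = Add(Pow(Rational(129904633, 44), Rational(1, 2)), -54) = Add(Mul(Rational(17, 22), Pow(4944467, Rational(1, 2))), -54) = Add(-54, Mul(Rational(17, 22), Pow(4944467, Rational(1, 2))))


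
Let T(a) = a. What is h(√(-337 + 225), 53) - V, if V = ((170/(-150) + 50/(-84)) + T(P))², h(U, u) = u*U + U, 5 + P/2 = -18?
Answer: -11162281/4900 + 216*I*√7 ≈ -2278.0 + 571.48*I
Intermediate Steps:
P = -46 (P = -10 + 2*(-18) = -10 - 36 = -46)
h(U, u) = U + U*u (h(U, u) = U*u + U = U + U*u)
V = 11162281/4900 (V = ((170/(-150) + 50/(-84)) - 46)² = ((170*(-1/150) + 50*(-1/84)) - 46)² = ((-17/15 - 25/42) - 46)² = (-121/70 - 46)² = (-3341/70)² = 11162281/4900 ≈ 2278.0)
h(√(-337 + 225), 53) - V = √(-337 + 225)*(1 + 53) - 1*11162281/4900 = √(-112)*54 - 11162281/4900 = (4*I*√7)*54 - 11162281/4900 = 216*I*√7 - 11162281/4900 = -11162281/4900 + 216*I*√7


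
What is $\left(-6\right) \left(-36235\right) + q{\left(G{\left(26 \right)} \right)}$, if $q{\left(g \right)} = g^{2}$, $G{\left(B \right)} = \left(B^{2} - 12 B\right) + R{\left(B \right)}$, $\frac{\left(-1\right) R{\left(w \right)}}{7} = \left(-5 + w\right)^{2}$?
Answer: $7632139$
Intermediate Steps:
$R{\left(w \right)} = - 7 \left(-5 + w\right)^{2}$
$G{\left(B \right)} = B^{2} - 12 B - 7 \left(-5 + B\right)^{2}$ ($G{\left(B \right)} = \left(B^{2} - 12 B\right) - 7 \left(-5 + B\right)^{2} = B^{2} - 12 B - 7 \left(-5 + B\right)^{2}$)
$\left(-6\right) \left(-36235\right) + q{\left(G{\left(26 \right)} \right)} = \left(-6\right) \left(-36235\right) + \left(-175 - 6 \cdot 26^{2} + 58 \cdot 26\right)^{2} = 217410 + \left(-175 - 4056 + 1508\right)^{2} = 217410 + \left(-2723\right)^{2} = 217410 + 7414729 = 7632139$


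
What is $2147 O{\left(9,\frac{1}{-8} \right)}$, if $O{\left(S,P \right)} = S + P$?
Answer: $\frac{152437}{8} \approx 19055.0$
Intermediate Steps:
$O{\left(S,P \right)} = P + S$
$2147 O{\left(9,\frac{1}{-8} \right)} = 2147 \left(\frac{1}{-8} + 9\right) = 2147 \left(- \frac{1}{8} + 9\right) = 2147 \cdot \frac{71}{8} = \frac{152437}{8}$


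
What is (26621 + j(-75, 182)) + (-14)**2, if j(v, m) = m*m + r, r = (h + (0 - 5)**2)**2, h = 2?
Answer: 60670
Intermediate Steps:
r = 729 (r = (2 + (0 - 5)**2)**2 = (2 + (-5)**2)**2 = (2 + 25)**2 = 27**2 = 729)
j(v, m) = 729 + m**2 (j(v, m) = m*m + 729 = m**2 + 729 = 729 + m**2)
(26621 + j(-75, 182)) + (-14)**2 = (26621 + (729 + 182**2)) + (-14)**2 = (26621 + (729 + 33124)) + 196 = (26621 + 33853) + 196 = 60474 + 196 = 60670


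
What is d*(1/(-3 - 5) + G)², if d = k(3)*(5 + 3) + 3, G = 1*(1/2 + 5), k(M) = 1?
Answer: 20339/64 ≈ 317.80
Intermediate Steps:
G = 11/2 (G = 1*(½ + 5) = 1*(11/2) = 11/2 ≈ 5.5000)
d = 11 (d = 1*(5 + 3) + 3 = 1*8 + 3 = 8 + 3 = 11)
d*(1/(-3 - 5) + G)² = 11*(1/(-3 - 5) + 11/2)² = 11*(1/(-8) + 11/2)² = 11*(-⅛ + 11/2)² = 11*(43/8)² = 11*(1849/64) = 20339/64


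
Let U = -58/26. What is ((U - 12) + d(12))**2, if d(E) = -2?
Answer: 44521/169 ≈ 263.44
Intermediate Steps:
U = -29/13 (U = -58*1/26 = -29/13 ≈ -2.2308)
((U - 12) + d(12))**2 = ((-29/13 - 12) - 2)**2 = (-185/13 - 2)**2 = (-211/13)**2 = 44521/169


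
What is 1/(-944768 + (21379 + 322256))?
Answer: -1/601133 ≈ -1.6635e-6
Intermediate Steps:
1/(-944768 + (21379 + 322256)) = 1/(-944768 + 343635) = 1/(-601133) = -1/601133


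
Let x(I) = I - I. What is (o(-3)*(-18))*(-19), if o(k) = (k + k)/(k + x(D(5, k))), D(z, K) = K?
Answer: 684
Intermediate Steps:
x(I) = 0
o(k) = 2 (o(k) = (k + k)/(k + 0) = (2*k)/k = 2)
(o(-3)*(-18))*(-19) = (2*(-18))*(-19) = -36*(-19) = 684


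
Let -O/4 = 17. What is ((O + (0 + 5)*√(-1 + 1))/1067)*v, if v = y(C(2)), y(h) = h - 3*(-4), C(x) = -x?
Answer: -680/1067 ≈ -0.63730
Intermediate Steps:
O = -68 (O = -4*17 = -68)
y(h) = 12 + h (y(h) = h + 12 = 12 + h)
v = 10 (v = 12 - 1*2 = 12 - 2 = 10)
((O + (0 + 5)*√(-1 + 1))/1067)*v = ((-68 + (0 + 5)*√(-1 + 1))/1067)*10 = ((-68 + 5*√0)*(1/1067))*10 = ((-68 + 5*0)*(1/1067))*10 = ((-68 + 0)*(1/1067))*10 = -68*1/1067*10 = -68/1067*10 = -680/1067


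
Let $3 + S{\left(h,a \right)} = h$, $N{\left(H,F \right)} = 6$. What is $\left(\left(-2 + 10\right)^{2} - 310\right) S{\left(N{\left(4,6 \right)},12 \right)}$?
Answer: $-738$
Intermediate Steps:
$S{\left(h,a \right)} = -3 + h$
$\left(\left(-2 + 10\right)^{2} - 310\right) S{\left(N{\left(4,6 \right)},12 \right)} = \left(\left(-2 + 10\right)^{2} - 310\right) \left(-3 + 6\right) = \left(8^{2} - 310\right) 3 = \left(64 - 310\right) 3 = \left(-246\right) 3 = -738$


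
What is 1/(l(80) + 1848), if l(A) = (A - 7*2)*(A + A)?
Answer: 1/12408 ≈ 8.0593e-5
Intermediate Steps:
l(A) = 2*A*(-14 + A) (l(A) = (A - 14)*(2*A) = (-14 + A)*(2*A) = 2*A*(-14 + A))
1/(l(80) + 1848) = 1/(2*80*(-14 + 80) + 1848) = 1/(2*80*66 + 1848) = 1/(10560 + 1848) = 1/12408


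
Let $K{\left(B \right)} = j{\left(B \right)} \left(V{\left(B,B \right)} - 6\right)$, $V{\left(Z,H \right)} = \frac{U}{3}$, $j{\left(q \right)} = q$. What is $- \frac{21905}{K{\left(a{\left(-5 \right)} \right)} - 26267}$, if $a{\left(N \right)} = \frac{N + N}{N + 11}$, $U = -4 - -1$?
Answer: $\frac{65715}{78766} \approx 0.83431$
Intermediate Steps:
$U = -3$ ($U = -4 + 1 = -3$)
$V{\left(Z,H \right)} = -1$ ($V{\left(Z,H \right)} = - \frac{3}{3} = \left(-3\right) \frac{1}{3} = -1$)
$a{\left(N \right)} = \frac{2 N}{11 + N}$
$K{\left(B \right)} = - 7 B$ ($K{\left(B \right)} = B \left(-1 - 6\right) = B \left(-7\right) = - 7 B$)
$- \frac{21905}{K{\left(a{\left(-5 \right)} \right)} - 26267} = - \frac{21905}{- 7 \cdot 2 \left(-5\right) \frac{1}{11 - 5} - 26267} = - \frac{21905}{- 7 \cdot 2 \left(-5\right) \frac{1}{6} - 26267} = - \frac{21905}{\left(-7\right) \left(- \frac{5}{3}\right) - 26267} = - \frac{21905}{\frac{35}{3} - 26267} = - \frac{21905}{- \frac{78766}{3}} = \left(-21905\right) \left(- \frac{3}{78766}\right) = \frac{65715}{78766}$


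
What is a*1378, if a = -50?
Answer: -68900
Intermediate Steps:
a*1378 = -50*1378 = -68900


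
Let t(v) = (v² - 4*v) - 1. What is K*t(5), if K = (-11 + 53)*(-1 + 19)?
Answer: 3024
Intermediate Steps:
t(v) = -1 + v² - 4*v
K = 756 (K = 42*18 = 756)
K*t(5) = 756*(-1 + 5² - 4*5) = 756*(-1 + 25 - 20) = 756*4 = 3024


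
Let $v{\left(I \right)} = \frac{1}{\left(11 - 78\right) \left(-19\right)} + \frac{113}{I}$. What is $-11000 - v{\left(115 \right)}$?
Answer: $- \frac{1610488964}{146395} \approx -11001.0$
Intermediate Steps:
$v{\left(I \right)} = \frac{1}{1273} + \frac{113}{I}$ ($v{\left(I \right)} = \frac{1}{-67} \left(- \frac{1}{19}\right) + \frac{113}{I} = \left(- \frac{1}{67}\right) \left(- \frac{1}{19}\right) + \frac{113}{I} = \frac{1}{1273} + \frac{113}{I}$)
$-11000 - v{\left(115 \right)} = -11000 - \frac{143849 + 115}{1273 \cdot 115} = -11000 - \frac{1}{1273} \cdot \frac{1}{115} \cdot 143964 = -11000 - \frac{143964}{146395} = - \frac{1610488964}{146395}$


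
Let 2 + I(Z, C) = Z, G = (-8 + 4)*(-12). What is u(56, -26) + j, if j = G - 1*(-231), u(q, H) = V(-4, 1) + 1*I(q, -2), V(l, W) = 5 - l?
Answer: 342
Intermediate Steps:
G = 48 (G = -4*(-12) = 48)
I(Z, C) = -2 + Z
u(q, H) = 7 + q (u(q, H) = (5 - 1*(-4)) + 1*(-2 + q) = (5 + 4) + (-2 + q) = 9 + (-2 + q) = 7 + q)
j = 279 (j = 48 - 1*(-231) = 48 + 231 = 279)
u(56, -26) + j = (7 + 56) + 279 = 63 + 279 = 342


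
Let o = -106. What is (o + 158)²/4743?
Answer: 2704/4743 ≈ 0.57010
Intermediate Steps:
(o + 158)²/4743 = (-106 + 158)²/4743 = 52²*(1/4743) = 2704*(1/4743) = 2704/4743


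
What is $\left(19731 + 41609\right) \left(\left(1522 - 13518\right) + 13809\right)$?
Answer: $111209420$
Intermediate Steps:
$\left(19731 + 41609\right) \left(\left(1522 - 13518\right) + 13809\right) = 61340 \left(\left(1522 - 13518\right) + 13809\right) = 61340 \left(-11996 + 13809\right) = 61340 \cdot 1813 = 111209420$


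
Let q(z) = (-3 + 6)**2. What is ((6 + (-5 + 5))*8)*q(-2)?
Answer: 432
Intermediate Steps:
q(z) = 9 (q(z) = 3**2 = 9)
((6 + (-5 + 5))*8)*q(-2) = ((6 + (-5 + 5))*8)*9 = ((6 + 0)*8)*9 = (6*8)*9 = 48*9 = 432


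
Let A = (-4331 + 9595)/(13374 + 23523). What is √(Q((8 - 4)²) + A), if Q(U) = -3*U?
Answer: 4*I*√83102586/5271 ≈ 6.9179*I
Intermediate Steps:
A = 752/5271 (A = 5264/36897 = 5264*(1/36897) = 752/5271 ≈ 0.14267)
√(Q((8 - 4)²) + A) = √(-3*(8 - 4)² + 752/5271) = √(-3*4² + 752/5271) = √(-3*16 + 752/5271) = √(-48 + 752/5271) = √(-252256/5271) = 4*I*√83102586/5271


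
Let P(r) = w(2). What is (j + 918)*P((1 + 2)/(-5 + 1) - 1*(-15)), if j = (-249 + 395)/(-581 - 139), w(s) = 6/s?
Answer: 330407/120 ≈ 2753.4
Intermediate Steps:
P(r) = 3 (P(r) = 6/2 = 6*(½) = 3)
j = -73/360 (j = 146/(-720) = 146*(-1/720) = -73/360 ≈ -0.20278)
(j + 918)*P((1 + 2)/(-5 + 1) - 1*(-15)) = (-73/360 + 918)*3 = (330407/360)*3 = 330407/120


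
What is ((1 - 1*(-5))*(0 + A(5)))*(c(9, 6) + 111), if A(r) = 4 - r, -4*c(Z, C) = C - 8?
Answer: -669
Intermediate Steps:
c(Z, C) = 2 - C/4 (c(Z, C) = -(C - 8)/4 = -(-8 + C)/4 = 2 - C/4)
((1 - 1*(-5))*(0 + A(5)))*(c(9, 6) + 111) = ((1 - 1*(-5))*(0 + (4 - 1*5)))*((2 - ¼*6) + 111) = ((1 + 5)*(0 + (4 - 5)))*((2 - 3/2) + 111) = (6*(0 - 1))*(½ + 111) = (6*(-1))*(223/2) = -6*223/2 = -669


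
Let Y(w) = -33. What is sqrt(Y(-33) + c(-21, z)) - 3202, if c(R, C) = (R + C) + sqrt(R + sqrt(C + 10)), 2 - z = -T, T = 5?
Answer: -3202 + sqrt(-47 + sqrt(-21 + sqrt(17))) ≈ -3201.7 + 6.8622*I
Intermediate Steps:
z = 7 (z = 2 - (-1)*5 = 2 - 1*(-5) = 2 + 5 = 7)
c(R, C) = C + R + sqrt(R + sqrt(10 + C)) (c(R, C) = (C + R) + sqrt(R + sqrt(10 + C)) = C + R + sqrt(R + sqrt(10 + C)))
sqrt(Y(-33) + c(-21, z)) - 3202 = sqrt(-33 + (7 - 21 + sqrt(-21 + sqrt(10 + 7)))) - 3202 = sqrt(-33 + (7 - 21 + sqrt(-21 + sqrt(17)))) - 3202 = sqrt(-33 + (-14 + sqrt(-21 + sqrt(17)))) - 3202 = sqrt(-47 + sqrt(-21 + sqrt(17))) - 3202 = -3202 + sqrt(-47 + sqrt(-21 + sqrt(17)))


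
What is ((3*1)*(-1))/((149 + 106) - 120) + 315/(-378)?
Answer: -77/90 ≈ -0.85556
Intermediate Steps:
((3*1)*(-1))/((149 + 106) - 120) + 315/(-378) = (3*(-1))/(255 - 120) + 315*(-1/378) = -3/135 - ⅚ = -3*1/135 - ⅚ = -1/45 - ⅚ = -77/90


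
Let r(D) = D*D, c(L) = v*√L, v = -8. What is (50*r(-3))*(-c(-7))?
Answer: 3600*I*√7 ≈ 9524.7*I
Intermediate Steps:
c(L) = -8*√L
r(D) = D²
(50*r(-3))*(-c(-7)) = (50*(-3)²)*(-(-8)*√(-7)) = (50*9)*(-(-8)*I*√7) = 450*(-(-8)*I*√7) = 450*(8*I*√7) = 3600*I*√7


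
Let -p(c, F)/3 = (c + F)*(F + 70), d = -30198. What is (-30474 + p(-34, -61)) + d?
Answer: -58107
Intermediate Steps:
p(c, F) = -3*(70 + F)*(F + c) (p(c, F) = -3*(c + F)*(F + 70) = -3*(F + c)*(70 + F) = -3*(70 + F)*(F + c))
(-30474 + p(-34, -61)) + d = (-30474 + (-210*(-61) - 210*(-34) - 3*(-61)² - 3*(-61)*(-34))) - 30198 = (-30474 + (12810 + 7140 - 3*3721 - 6222)) - 30198 = (-30474 + (12810 + 7140 - 11163 - 6222)) - 30198 = (-30474 + 2565) - 30198 = -27909 - 30198 = -58107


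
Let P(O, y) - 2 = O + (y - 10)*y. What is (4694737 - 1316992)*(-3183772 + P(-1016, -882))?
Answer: -8099974375290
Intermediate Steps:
P(O, y) = 2 + O + y*(-10 + y) (P(O, y) = 2 + (O + (y - 10)*y) = 2 + (O + (-10 + y)*y) = 2 + (O + y*(-10 + y)) = 2 + O + y*(-10 + y))
(4694737 - 1316992)*(-3183772 + P(-1016, -882)) = (4694737 - 1316992)*(-3183772 + (2 - 1016 + (-882)² - 10*(-882))) = 3377745*(-3183772 + (2 - 1016 + 777924 + 8820)) = 3377745*(-3183772 + 785730) = 3377745*(-2398042) = -8099974375290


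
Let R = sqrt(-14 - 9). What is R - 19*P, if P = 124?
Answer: -2356 + I*sqrt(23) ≈ -2356.0 + 4.7958*I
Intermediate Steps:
R = I*sqrt(23) (R = sqrt(-23) = I*sqrt(23) ≈ 4.7958*I)
R - 19*P = I*sqrt(23) - 19*124 = I*sqrt(23) - 2356 = -2356 + I*sqrt(23)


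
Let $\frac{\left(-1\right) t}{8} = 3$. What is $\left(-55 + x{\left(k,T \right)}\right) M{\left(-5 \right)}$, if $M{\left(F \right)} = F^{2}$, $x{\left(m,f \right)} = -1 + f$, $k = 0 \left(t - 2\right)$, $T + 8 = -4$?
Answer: $-1700$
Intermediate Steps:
$t = -24$ ($t = \left(-8\right) 3 = -24$)
$T = -12$ ($T = -8 - 4 = -12$)
$k = 0$ ($k = 0 \left(-24 - 2\right) = 0 \left(-26\right) = 0$)
$\left(-55 + x{\left(k,T \right)}\right) M{\left(-5 \right)} = \left(-55 - 13\right) \left(-5\right)^{2} = \left(-55 - 13\right) 25 = \left(-68\right) 25 = -1700$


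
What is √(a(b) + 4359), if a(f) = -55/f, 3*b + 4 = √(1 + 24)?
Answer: 3*√466 ≈ 64.761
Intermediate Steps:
b = ⅓ (b = -4/3 + √(1 + 24)/3 = -4/3 + √25/3 = -4/3 + (⅓)*5 = -4/3 + 5/3 = ⅓ ≈ 0.33333)
√(a(b) + 4359) = √(-55/⅓ + 4359) = √(-55*3 + 4359) = √(-165 + 4359) = √4194 = 3*√466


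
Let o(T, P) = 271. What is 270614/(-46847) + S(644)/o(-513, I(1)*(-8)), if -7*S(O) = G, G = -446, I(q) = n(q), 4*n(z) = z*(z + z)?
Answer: -492460996/88868759 ≈ -5.5414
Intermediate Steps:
n(z) = z²/2 (n(z) = (z*(z + z))/4 = (z*(2*z))/4 = (2*z²)/4 = z²/2)
I(q) = q²/2
S(O) = 446/7 (S(O) = -⅐*(-446) = 446/7)
270614/(-46847) + S(644)/o(-513, I(1)*(-8)) = 270614/(-46847) + (446/7)/271 = 270614*(-1/46847) + (446/7)*(1/271) = -270614/46847 + 446/1897 = -492460996/88868759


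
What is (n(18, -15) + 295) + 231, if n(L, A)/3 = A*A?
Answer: 1201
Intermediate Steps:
n(L, A) = 3*A**2 (n(L, A) = 3*(A*A) = 3*A**2)
(n(18, -15) + 295) + 231 = (3*(-15)**2 + 295) + 231 = (3*225 + 295) + 231 = (675 + 295) + 231 = 970 + 231 = 1201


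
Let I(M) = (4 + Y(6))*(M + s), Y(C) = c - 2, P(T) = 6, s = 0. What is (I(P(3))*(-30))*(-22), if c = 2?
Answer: 15840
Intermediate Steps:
Y(C) = 0 (Y(C) = 2 - 2 = 0)
I(M) = 4*M (I(M) = (4 + 0)*(M + 0) = 4*M)
(I(P(3))*(-30))*(-22) = ((4*6)*(-30))*(-22) = (24*(-30))*(-22) = -720*(-22) = 15840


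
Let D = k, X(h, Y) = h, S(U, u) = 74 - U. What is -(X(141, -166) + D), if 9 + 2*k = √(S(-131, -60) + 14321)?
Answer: -273/2 - 3*√1614/2 ≈ -196.76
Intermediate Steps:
k = -9/2 + 3*√1614/2 (k = -9/2 + √((74 - 1*(-131)) + 14321)/2 = -9/2 + √((74 + 131) + 14321)/2 = -9/2 + √(205 + 14321)/2 = -9/2 + √14526/2 = -9/2 + (3*√1614)/2 = -9/2 + 3*√1614/2 ≈ 55.762)
D = -9/2 + 3*√1614/2 ≈ 55.762
-(X(141, -166) + D) = -(141 + (-9/2 + 3*√1614/2)) = -(273/2 + 3*√1614/2) = -273/2 - 3*√1614/2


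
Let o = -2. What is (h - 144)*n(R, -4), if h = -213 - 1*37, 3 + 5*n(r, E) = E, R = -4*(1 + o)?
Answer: 2758/5 ≈ 551.60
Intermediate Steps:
R = 4 (R = -4*(1 - 2) = -4*(-1) = 4)
n(r, E) = -⅗ + E/5
h = -250 (h = -213 - 37 = -250)
(h - 144)*n(R, -4) = (-250 - 144)*(-⅗ + (⅕)*(-4)) = -394*(-⅗ - ⅘) = -394*(-7/5) = 2758/5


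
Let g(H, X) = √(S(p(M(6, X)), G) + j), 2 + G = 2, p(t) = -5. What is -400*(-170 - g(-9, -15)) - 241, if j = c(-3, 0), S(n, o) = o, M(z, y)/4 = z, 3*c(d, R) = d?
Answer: 67759 + 400*I ≈ 67759.0 + 400.0*I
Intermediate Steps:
c(d, R) = d/3
M(z, y) = 4*z
G = 0 (G = -2 + 2 = 0)
j = -1 (j = (⅓)*(-3) = -1)
g(H, X) = I (g(H, X) = √(0 - 1) = √(-1) = I)
-400*(-170 - g(-9, -15)) - 241 = -400*(-170 - I) - 241 = (68000 + 400*I) - 241 = 67759 + 400*I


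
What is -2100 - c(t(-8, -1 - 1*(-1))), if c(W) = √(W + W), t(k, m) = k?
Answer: -2100 - 4*I ≈ -2100.0 - 4.0*I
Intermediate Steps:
c(W) = √2*√W (c(W) = √(2*W) = √2*√W)
-2100 - c(t(-8, -1 - 1*(-1))) = -2100 - √2*√(-8) = -2100 - √2*2*I*√2 = -2100 - 4*I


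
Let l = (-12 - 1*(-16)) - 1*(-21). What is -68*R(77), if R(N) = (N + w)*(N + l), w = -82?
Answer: 34680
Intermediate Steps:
l = 25 (l = (-12 + 16) + 21 = 4 + 21 = 25)
R(N) = (-82 + N)*(25 + N) (R(N) = (N - 82)*(N + 25) = (-82 + N)*(25 + N))
-68*R(77) = -68*(-2050 + 77² - 57*77) = -68*(-2050 + 5929 - 4389) = -68*(-510) = 34680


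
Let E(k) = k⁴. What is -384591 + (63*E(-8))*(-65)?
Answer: -17157711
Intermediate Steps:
-384591 + (63*E(-8))*(-65) = -384591 + (63*(-8)⁴)*(-65) = -384591 + (63*4096)*(-65) = -384591 + 258048*(-65) = -384591 - 16773120 = -17157711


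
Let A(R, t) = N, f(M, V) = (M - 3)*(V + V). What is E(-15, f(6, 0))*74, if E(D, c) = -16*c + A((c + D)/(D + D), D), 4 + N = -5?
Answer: -666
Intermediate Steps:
N = -9 (N = -4 - 5 = -9)
f(M, V) = 2*V*(-3 + M) (f(M, V) = (-3 + M)*(2*V) = 2*V*(-3 + M))
A(R, t) = -9
E(D, c) = -9 - 16*c (E(D, c) = -16*c - 9 = -9 - 16*c)
E(-15, f(6, 0))*74 = (-9 - 32*0*(-3 + 6))*74 = (-9 - 32*0*3)*74 = (-9 - 16*0)*74 = (-9 + 0)*74 = -9*74 = -666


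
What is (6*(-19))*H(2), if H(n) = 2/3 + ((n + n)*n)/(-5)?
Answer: 532/5 ≈ 106.40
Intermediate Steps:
H(n) = ⅔ - 2*n²/5 (H(n) = 2*(⅓) + ((2*n)*n)*(-⅕) = ⅔ + (2*n²)*(-⅕) = ⅔ - 2*n²/5)
(6*(-19))*H(2) = (6*(-19))*(⅔ - ⅖*2²) = -114*(⅔ - ⅖*4) = -114*(⅔ - 8/5) = -114*(-14/15) = 532/5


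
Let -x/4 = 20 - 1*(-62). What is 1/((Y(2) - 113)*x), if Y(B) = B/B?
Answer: 1/36736 ≈ 2.7221e-5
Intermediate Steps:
x = -328 (x = -4*(20 - 1*(-62)) = -4*(20 + 62) = -4*82 = -328)
Y(B) = 1
1/((Y(2) - 113)*x) = 1/((1 - 113)*(-328)) = 1/(-112*(-328)) = 1/36736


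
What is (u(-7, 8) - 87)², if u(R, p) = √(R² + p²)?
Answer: (87 - √113)² ≈ 5832.4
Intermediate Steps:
(u(-7, 8) - 87)² = (√((-7)² + 8²) - 87)² = (√(49 + 64) - 87)² = (√113 - 87)² = (-87 + √113)²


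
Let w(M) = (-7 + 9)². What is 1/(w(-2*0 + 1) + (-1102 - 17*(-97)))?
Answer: 1/551 ≈ 0.0018149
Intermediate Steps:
w(M) = 4 (w(M) = 2² = 4)
1/(w(-2*0 + 1) + (-1102 - 17*(-97))) = 1/(4 + (-1102 - 17*(-97))) = 1/(4 + (-1102 - 1*(-1649))) = 1/(4 + (-1102 + 1649)) = 1/(4 + 547) = 1/551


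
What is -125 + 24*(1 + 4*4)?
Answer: 283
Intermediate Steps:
-125 + 24*(1 + 4*4) = -125 + 24*(1 + 16) = -125 + 24*17 = -125 + 408 = 283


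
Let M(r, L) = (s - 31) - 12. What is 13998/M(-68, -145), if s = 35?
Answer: -6999/4 ≈ -1749.8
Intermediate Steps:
M(r, L) = -8 (M(r, L) = (35 - 31) - 12 = 4 - 12 = -8)
13998/M(-68, -145) = 13998/(-8) = 13998*(-⅛) = -6999/4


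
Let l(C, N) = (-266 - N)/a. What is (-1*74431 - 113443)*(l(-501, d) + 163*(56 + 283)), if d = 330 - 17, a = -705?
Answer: -2439654359912/235 ≈ -1.0382e+10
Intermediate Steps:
d = 313
l(C, N) = 266/705 + N/705 (l(C, N) = (-266 - N)/(-705) = (-266 - N)*(-1/705) = 266/705 + N/705)
(-1*74431 - 113443)*(l(-501, d) + 163*(56 + 283)) = (-1*74431 - 113443)*((266/705 + (1/705)*313) + 163*(56 + 283)) = (-74431 - 113443)*((266/705 + 313/705) + 163*339) = -187874*(193/235 + 55257) = -187874*12985588/235 = -2439654359912/235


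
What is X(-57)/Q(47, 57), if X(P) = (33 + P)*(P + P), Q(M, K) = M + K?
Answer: 342/13 ≈ 26.308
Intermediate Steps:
Q(M, K) = K + M
X(P) = 2*P*(33 + P) (X(P) = (33 + P)*(2*P) = 2*P*(33 + P))
X(-57)/Q(47, 57) = (2*(-57)*(33 - 57))/(57 + 47) = (2*(-57)*(-24))/104 = 2736*(1/104) = 342/13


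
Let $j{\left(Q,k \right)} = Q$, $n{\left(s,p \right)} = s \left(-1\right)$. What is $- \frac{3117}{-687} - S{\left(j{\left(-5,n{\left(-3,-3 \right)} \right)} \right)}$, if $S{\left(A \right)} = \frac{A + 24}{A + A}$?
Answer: $\frac{14741}{2290} \approx 6.4371$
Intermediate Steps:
$n{\left(s,p \right)} = - s$
$S{\left(A \right)} = \frac{24 + A}{2 A}$
$- \frac{3117}{-687} - S{\left(j{\left(-5,n{\left(-3,-3 \right)} \right)} \right)} = - \frac{3117}{-687} - \frac{24 - 5}{2 \left(-5\right)} = \left(-3117\right) \left(- \frac{1}{687}\right) - \frac{1}{2} \left(- \frac{1}{5}\right) 19 = \frac{1039}{229} - - \frac{19}{10} = \frac{1039}{229} + \frac{19}{10} = \frac{14741}{2290}$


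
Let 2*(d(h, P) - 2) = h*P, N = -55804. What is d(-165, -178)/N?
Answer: -14687/55804 ≈ -0.26319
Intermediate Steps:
d(h, P) = 2 + P*h/2 (d(h, P) = 2 + (h*P)/2 = 2 + (P*h)/2 = 2 + P*h/2)
d(-165, -178)/N = (2 + (½)*(-178)*(-165))/(-55804) = (2 + 14685)*(-1/55804) = 14687*(-1/55804) = -14687/55804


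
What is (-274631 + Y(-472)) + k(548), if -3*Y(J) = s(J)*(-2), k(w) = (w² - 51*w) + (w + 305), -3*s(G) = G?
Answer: -11854/9 ≈ -1317.1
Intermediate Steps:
s(G) = -G/3
k(w) = 305 + w² - 50*w (k(w) = (w² - 51*w) + (305 + w) = 305 + w² - 50*w)
Y(J) = -2*J/9 (Y(J) = -(-J/3)*(-2)/3 = -2*J/9)
(-274631 + Y(-472)) + k(548) = (-274631 - 2/9*(-472)) + (305 + 548² - 50*548) = (-274631 + 944/9) + (305 + 300304 - 27400) = -2470735/9 + 273209 = -11854/9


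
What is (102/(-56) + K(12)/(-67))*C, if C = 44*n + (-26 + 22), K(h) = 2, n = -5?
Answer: 27784/67 ≈ 414.69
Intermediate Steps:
C = -224 (C = 44*(-5) + (-26 + 22) = -220 - 4 = -224)
(102/(-56) + K(12)/(-67))*C = (102/(-56) + 2/(-67))*(-224) = (102*(-1/56) + 2*(-1/67))*(-224) = (-51/28 - 2/67)*(-224) = -3473/1876*(-224) = 27784/67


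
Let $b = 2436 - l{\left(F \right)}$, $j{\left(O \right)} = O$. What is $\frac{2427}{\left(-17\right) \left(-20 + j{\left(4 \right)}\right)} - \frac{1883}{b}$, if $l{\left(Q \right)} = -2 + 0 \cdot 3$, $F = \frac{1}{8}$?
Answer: $\frac{2702425}{331568} \approx 8.1504$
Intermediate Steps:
$F = \frac{1}{8} \approx 0.125$
$l{\left(Q \right)} = -2$ ($l{\left(Q \right)} = -2 + 0 = -2$)
$b = 2438$ ($b = 2436 - -2 = 2436 + 2 = 2438$)
$\frac{2427}{\left(-17\right) \left(-20 + j{\left(4 \right)}\right)} - \frac{1883}{b} = \frac{2427}{\left(-17\right) \left(-20 + 4\right)} - \frac{1883}{2438} = \frac{2427}{\left(-17\right) \left(-16\right)} - \frac{1883}{2438} = \frac{2427}{272} - \frac{1883}{2438} = \frac{2702425}{331568}$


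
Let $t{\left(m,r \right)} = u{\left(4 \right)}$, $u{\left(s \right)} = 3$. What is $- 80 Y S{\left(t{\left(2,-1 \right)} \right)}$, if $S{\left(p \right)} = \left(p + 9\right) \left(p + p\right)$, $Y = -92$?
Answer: $529920$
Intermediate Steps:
$t{\left(m,r \right)} = 3$
$S{\left(p \right)} = 2 p \left(9 + p\right)$ ($S{\left(p \right)} = \left(9 + p\right) 2 p = 2 p \left(9 + p\right)$)
$- 80 Y S{\left(t{\left(2,-1 \right)} \right)} = \left(-80\right) \left(-92\right) 2 \cdot 3 \left(9 + 3\right) = 7360 \cdot 2 \cdot 3 \cdot 12 = 7360 \cdot 72 = 529920$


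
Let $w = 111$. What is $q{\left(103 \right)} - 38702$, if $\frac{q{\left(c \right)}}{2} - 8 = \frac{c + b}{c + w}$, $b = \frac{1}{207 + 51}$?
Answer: $- \frac{1067939141}{27606} \approx -38685.0$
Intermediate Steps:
$b = \frac{1}{258} \approx 0.003876$
$q{\left(c \right)} = 16 + \frac{2 \left(\frac{1}{258} + c\right)}{111 + c}$ ($q{\left(c \right)} = 16 + 2 \frac{c + \frac{1}{258}}{c + 111} = 16 + 2 \frac{\frac{1}{258} + c}{111 + c} = 16 + \frac{2 \left(\frac{1}{258} + c\right)}{111 + c}$)
$q{\left(103 \right)} - 38702 = \frac{229105 + 2322 \cdot 103}{129 \left(111 + 103\right)} - 38702 = \frac{229105 + 239166}{129 \cdot 214} - 38702 = \frac{1}{129} \cdot \frac{1}{214} \cdot 468271 - 38702 = \frac{468271}{27606} - 38702 = - \frac{1067939141}{27606}$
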